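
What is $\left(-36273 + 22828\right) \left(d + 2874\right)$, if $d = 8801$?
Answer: $-156970375$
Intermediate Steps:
$\left(-36273 + 22828\right) \left(d + 2874\right) = \left(-36273 + 22828\right) \left(8801 + 2874\right) = \left(-13445\right) 11675 = -156970375$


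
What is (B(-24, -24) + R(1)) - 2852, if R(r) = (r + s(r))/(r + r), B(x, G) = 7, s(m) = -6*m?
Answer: -5695/2 ≈ -2847.5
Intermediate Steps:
R(r) = -5/2 (R(r) = (r - 6*r)/(r + r) = (-5*r)/((2*r)) = (-5*r)*(1/(2*r)) = -5/2)
(B(-24, -24) + R(1)) - 2852 = (7 - 5/2) - 2852 = 9/2 - 2852 = -5695/2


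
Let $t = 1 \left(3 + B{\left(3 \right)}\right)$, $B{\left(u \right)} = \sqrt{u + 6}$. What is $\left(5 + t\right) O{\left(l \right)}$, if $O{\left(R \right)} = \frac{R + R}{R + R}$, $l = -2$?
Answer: $11$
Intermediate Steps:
$B{\left(u \right)} = \sqrt{6 + u}$
$O{\left(R \right)} = 1$ ($O{\left(R \right)} = \frac{2 R}{2 R} = 2 R \frac{1}{2 R} = 1$)
$t = 6$ ($t = 1 \left(3 + \sqrt{6 + 3}\right) = 1 \left(3 + \sqrt{9}\right) = 1 \left(3 + 3\right) = 1 \cdot 6 = 6$)
$\left(5 + t\right) O{\left(l \right)} = \left(5 + 6\right) 1 = 11 \cdot 1 = 11$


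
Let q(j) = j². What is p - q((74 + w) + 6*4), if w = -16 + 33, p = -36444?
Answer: -49669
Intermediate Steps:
w = 17
p - q((74 + w) + 6*4) = -36444 - ((74 + 17) + 6*4)² = -36444 - (91 + 24)² = -36444 - 1*115² = -36444 - 1*13225 = -36444 - 13225 = -49669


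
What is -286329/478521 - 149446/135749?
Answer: -36793974929/21652915743 ≈ -1.6993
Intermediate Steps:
-286329/478521 - 149446/135749 = -286329*1/478521 - 149446*1/135749 = -95443/159507 - 149446/135749 = -36793974929/21652915743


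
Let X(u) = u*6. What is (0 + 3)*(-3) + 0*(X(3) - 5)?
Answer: -9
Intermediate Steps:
X(u) = 6*u
(0 + 3)*(-3) + 0*(X(3) - 5) = (0 + 3)*(-3) + 0*(6*3 - 5) = 3*(-3) + 0*(18 - 5) = -9 + 0*13 = -9 + 0 = -9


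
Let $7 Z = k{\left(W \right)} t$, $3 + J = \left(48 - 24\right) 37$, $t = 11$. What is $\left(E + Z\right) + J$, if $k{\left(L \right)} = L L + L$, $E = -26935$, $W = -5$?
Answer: $- \frac{182130}{7} \approx -26019.0$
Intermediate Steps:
$J = 885$ ($J = -3 + \left(48 - 24\right) 37 = -3 + 24 \cdot 37 = -3 + 888 = 885$)
$k{\left(L \right)} = L + L^{2}$ ($k{\left(L \right)} = L^{2} + L = L + L^{2}$)
$Z = \frac{220}{7}$ ($Z = \frac{- 5 \left(1 - 5\right) 11}{7} = \frac{\left(-5\right) \left(-4\right) 11}{7} = \frac{20 \cdot 11}{7} = \frac{1}{7} \cdot 220 = \frac{220}{7} \approx 31.429$)
$\left(E + Z\right) + J = \left(-26935 + \frac{220}{7}\right) + 885 = - \frac{188325}{7} + 885 = - \frac{182130}{7}$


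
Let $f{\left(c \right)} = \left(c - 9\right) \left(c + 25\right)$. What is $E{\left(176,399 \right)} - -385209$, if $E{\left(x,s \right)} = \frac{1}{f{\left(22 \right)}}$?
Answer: $\frac{235362700}{611} \approx 3.8521 \cdot 10^{5}$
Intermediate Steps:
$f{\left(c \right)} = \left(-9 + c\right) \left(25 + c\right)$
$E{\left(x,s \right)} = \frac{1}{611}$ ($E{\left(x,s \right)} = \frac{1}{-225 + 22^{2} + 16 \cdot 22} = \frac{1}{-225 + 484 + 352} = \frac{1}{611}$)
$E{\left(176,399 \right)} - -385209 = \frac{1}{611} - -385209 = \frac{1}{611} + 385209 = \frac{235362700}{611}$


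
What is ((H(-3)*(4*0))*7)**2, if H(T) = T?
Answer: 0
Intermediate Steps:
((H(-3)*(4*0))*7)**2 = (-12*0*7)**2 = (-3*0*7)**2 = (0*7)**2 = 0**2 = 0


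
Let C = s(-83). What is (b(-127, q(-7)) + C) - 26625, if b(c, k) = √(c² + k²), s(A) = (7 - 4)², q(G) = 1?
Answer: -26616 + √16130 ≈ -26489.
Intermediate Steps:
s(A) = 9 (s(A) = 3² = 9)
C = 9
(b(-127, q(-7)) + C) - 26625 = (√((-127)² + 1²) + 9) - 26625 = (√(16129 + 1) + 9) - 26625 = (√16130 + 9) - 26625 = (9 + √16130) - 26625 = -26616 + √16130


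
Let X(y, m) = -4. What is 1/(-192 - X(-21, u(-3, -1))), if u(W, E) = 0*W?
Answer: -1/188 ≈ -0.0053191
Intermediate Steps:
u(W, E) = 0
1/(-192 - X(-21, u(-3, -1))) = 1/(-192 - 1*(-4)) = 1/(-192 + 4) = 1/(-188) = -1/188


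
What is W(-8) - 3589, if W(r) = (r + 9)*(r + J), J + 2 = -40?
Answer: -3639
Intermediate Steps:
J = -42 (J = -2 - 40 = -42)
W(r) = (-42 + r)*(9 + r) (W(r) = (r + 9)*(r - 42) = (9 + r)*(-42 + r) = (-42 + r)*(9 + r))
W(-8) - 3589 = (-378 + (-8)² - 33*(-8)) - 3589 = (-378 + 64 + 264) - 3589 = -50 - 3589 = -3639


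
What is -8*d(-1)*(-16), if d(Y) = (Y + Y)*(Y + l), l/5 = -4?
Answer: 5376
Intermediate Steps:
l = -20 (l = 5*(-4) = -20)
d(Y) = 2*Y*(-20 + Y) (d(Y) = (Y + Y)*(Y - 20) = (2*Y)*(-20 + Y) = 2*Y*(-20 + Y))
-8*d(-1)*(-16) = -16*(-1)*(-20 - 1)*(-16) = -16*(-1)*(-21)*(-16) = -8*42*(-16) = -336*(-16) = 5376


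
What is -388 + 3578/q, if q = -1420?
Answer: -277269/710 ≈ -390.52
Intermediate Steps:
-388 + 3578/q = -388 + 3578/(-1420) = -388 + 3578*(-1/1420) = -388 - 1789/710 = -277269/710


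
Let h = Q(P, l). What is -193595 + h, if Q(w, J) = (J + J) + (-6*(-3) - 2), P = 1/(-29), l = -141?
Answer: -193861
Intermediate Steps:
P = -1/29 ≈ -0.034483
Q(w, J) = 16 + 2*J (Q(w, J) = 2*J + (18 - 2) = 2*J + 16 = 16 + 2*J)
h = -266 (h = 16 + 2*(-141) = 16 - 282 = -266)
-193595 + h = -193595 - 266 = -193861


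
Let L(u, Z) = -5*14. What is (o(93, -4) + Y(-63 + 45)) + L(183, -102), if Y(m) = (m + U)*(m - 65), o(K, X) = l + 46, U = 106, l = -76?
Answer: -7404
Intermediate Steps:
L(u, Z) = -70
o(K, X) = -30 (o(K, X) = -76 + 46 = -30)
Y(m) = (-65 + m)*(106 + m) (Y(m) = (m + 106)*(m - 65) = (106 + m)*(-65 + m) = (-65 + m)*(106 + m))
(o(93, -4) + Y(-63 + 45)) + L(183, -102) = (-30 + (-6890 + (-63 + 45)**2 + 41*(-63 + 45))) - 70 = (-30 + (-6890 + (-18)**2 + 41*(-18))) - 70 = (-30 + (-6890 + 324 - 738)) - 70 = (-30 - 7304) - 70 = -7334 - 70 = -7404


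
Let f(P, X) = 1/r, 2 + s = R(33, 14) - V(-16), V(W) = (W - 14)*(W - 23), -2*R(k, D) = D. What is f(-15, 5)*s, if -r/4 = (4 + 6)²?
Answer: 1179/400 ≈ 2.9475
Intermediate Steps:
R(k, D) = -D/2
V(W) = (-23 + W)*(-14 + W) (V(W) = (-14 + W)*(-23 + W) = (-23 + W)*(-14 + W))
s = -1179 (s = -2 + (-½*14 - (322 + (-16)² - 37*(-16))) = -2 + (-7 - (322 + 256 + 592)) = -2 + (-7 - 1*1170) = -2 + (-7 - 1170) = -2 - 1177 = -1179)
r = -400 (r = -4*(4 + 6)² = -4*10² = -4*100 = -400)
f(P, X) = -1/400 (f(P, X) = 1/(-400) = -1/400)
f(-15, 5)*s = -1/400*(-1179) = 1179/400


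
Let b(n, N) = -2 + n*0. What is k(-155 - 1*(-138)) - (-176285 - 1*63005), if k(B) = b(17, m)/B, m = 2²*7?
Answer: 4067932/17 ≈ 2.3929e+5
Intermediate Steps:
m = 28 (m = 4*7 = 28)
b(n, N) = -2 (b(n, N) = -2 + 0 = -2)
k(B) = -2/B
k(-155 - 1*(-138)) - (-176285 - 1*63005) = -2/(-155 - 1*(-138)) - (-176285 - 1*63005) = -2/(-155 + 138) - (-176285 - 63005) = -2/(-17) - 1*(-239290) = -2*(-1/17) + 239290 = 2/17 + 239290 = 4067932/17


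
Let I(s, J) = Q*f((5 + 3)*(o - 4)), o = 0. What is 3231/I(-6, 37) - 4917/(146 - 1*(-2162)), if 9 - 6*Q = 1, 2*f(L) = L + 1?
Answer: -11338149/71548 ≈ -158.47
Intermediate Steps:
f(L) = ½ + L/2 (f(L) = (L + 1)/2 = (1 + L)/2 = ½ + L/2)
Q = 4/3 (Q = 3/2 - ⅙*1 = 3/2 - ⅙ = 4/3 ≈ 1.3333)
I(s, J) = -62/3 (I(s, J) = 4*(½ + ((5 + 3)*(0 - 4))/2)/3 = 4*(½ + (8*(-4))/2)/3 = 4*(½ + (½)*(-32))/3 = 4*(½ - 16)/3 = (4/3)*(-31/2) = -62/3)
3231/I(-6, 37) - 4917/(146 - 1*(-2162)) = 3231/(-62/3) - 4917/(146 - 1*(-2162)) = 3231*(-3/62) - 4917/(146 + 2162) = -9693/62 - 4917/2308 = -11338149/71548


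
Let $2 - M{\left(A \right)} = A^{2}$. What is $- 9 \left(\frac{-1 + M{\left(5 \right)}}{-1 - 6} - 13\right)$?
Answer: $\frac{603}{7} \approx 86.143$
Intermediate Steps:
$M{\left(A \right)} = 2 - A^{2}$
$- 9 \left(\frac{-1 + M{\left(5 \right)}}{-1 - 6} - 13\right) = - 9 \left(\frac{-1 + \left(2 - 5^{2}\right)}{-1 - 6} - 13\right) = - 9 \left(\frac{-1 + \left(2 - 25\right)}{-7} - 13\right) = - 9 \left(\left(-1 + \left(2 - 25\right)\right) \left(- \frac{1}{7}\right) - 13\right) = - 9 \left(\left(-1 - 23\right) \left(- \frac{1}{7}\right) - 13\right) = - 9 \left(\left(-24\right) \left(- \frac{1}{7}\right) - 13\right) = - 9 \left(\frac{24}{7} - 13\right) = \left(-9\right) \left(- \frac{67}{7}\right) = \frac{603}{7}$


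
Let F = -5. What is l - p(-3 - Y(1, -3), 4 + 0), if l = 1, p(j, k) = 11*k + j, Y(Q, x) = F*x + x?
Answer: -28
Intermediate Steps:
Y(Q, x) = -4*x (Y(Q, x) = -5*x + x = -4*x)
p(j, k) = j + 11*k
l - p(-3 - Y(1, -3), 4 + 0) = 1 - ((-3 - (-4)*(-3)) + 11*(4 + 0)) = 1 - ((-3 - 1*12) + 11*4) = 1 - ((-3 - 12) + 44) = 1 - (-15 + 44) = 1 - 1*29 = 1 - 29 = -28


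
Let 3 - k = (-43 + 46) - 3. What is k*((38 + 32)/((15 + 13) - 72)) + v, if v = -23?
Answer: -611/22 ≈ -27.773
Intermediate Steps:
k = 3 (k = 3 - ((-43 + 46) - 3) = 3 - (3 - 3) = 3 - 1*0 = 3 + 0 = 3)
k*((38 + 32)/((15 + 13) - 72)) + v = 3*((38 + 32)/((15 + 13) - 72)) - 23 = 3*(70/(28 - 72)) - 23 = 3*(70/(-44)) - 23 = 3*(70*(-1/44)) - 23 = 3*(-35/22) - 23 = -105/22 - 23 = -611/22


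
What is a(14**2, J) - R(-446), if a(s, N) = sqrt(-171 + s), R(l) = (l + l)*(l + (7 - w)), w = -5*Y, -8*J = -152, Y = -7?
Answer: -422803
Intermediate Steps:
J = 19 (J = -1/8*(-152) = 19)
w = 35 (w = -5*(-7) = 35)
R(l) = 2*l*(-28 + l) (R(l) = (l + l)*(l + (7 - 1*35)) = (2*l)*(l + (7 - 35)) = (2*l)*(l - 28) = (2*l)*(-28 + l) = 2*l*(-28 + l))
a(14**2, J) - R(-446) = sqrt(-171 + 14**2) - 2*(-446)*(-28 - 446) = sqrt(-171 + 196) - 2*(-446)*(-474) = sqrt(25) - 1*422808 = 5 - 422808 = -422803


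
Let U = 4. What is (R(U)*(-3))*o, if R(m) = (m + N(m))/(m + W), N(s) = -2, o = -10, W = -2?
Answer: 30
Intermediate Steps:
R(m) = 1 (R(m) = (m - 2)/(m - 2) = (-2 + m)/(-2 + m) = 1)
(R(U)*(-3))*o = (1*(-3))*(-10) = -3*(-10) = 30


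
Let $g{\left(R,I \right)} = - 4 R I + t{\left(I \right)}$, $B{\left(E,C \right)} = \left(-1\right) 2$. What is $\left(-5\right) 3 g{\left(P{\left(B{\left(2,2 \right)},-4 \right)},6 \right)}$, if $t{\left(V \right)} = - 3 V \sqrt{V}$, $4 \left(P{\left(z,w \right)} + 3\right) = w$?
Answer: $-1440 + 270 \sqrt{6} \approx -778.64$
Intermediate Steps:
$B{\left(E,C \right)} = -2$
$P{\left(z,w \right)} = -3 + \frac{w}{4}$
$t{\left(V \right)} = - 3 V^{\frac{3}{2}}$
$g{\left(R,I \right)} = - 3 I^{\frac{3}{2}} - 4 I R$ ($g{\left(R,I \right)} = - 4 R I - 3 I^{\frac{3}{2}} = - 4 I R - 3 I^{\frac{3}{2}} = - 3 I^{\frac{3}{2}} - 4 I R$)
$\left(-5\right) 3 g{\left(P{\left(B{\left(2,2 \right)},-4 \right)},6 \right)} = \left(-5\right) 3 \left(- 3 \cdot 6^{\frac{3}{2}} - 24 \left(-3 + \frac{1}{4} \left(-4\right)\right)\right) = - 15 \left(- 3 \cdot 6 \sqrt{6} - 24 \left(-3 - 1\right)\right) = - 15 \left(- 18 \sqrt{6} - 24 \left(-4\right)\right) = - 15 \left(- 18 \sqrt{6} + 96\right) = - 15 \left(96 - 18 \sqrt{6}\right) = -1440 + 270 \sqrt{6}$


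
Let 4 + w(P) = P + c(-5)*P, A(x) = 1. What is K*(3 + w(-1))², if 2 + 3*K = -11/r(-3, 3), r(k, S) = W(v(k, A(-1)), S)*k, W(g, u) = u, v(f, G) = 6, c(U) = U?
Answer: -7/3 ≈ -2.3333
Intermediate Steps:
r(k, S) = S*k
w(P) = -4 - 4*P (w(P) = -4 + (P - 5*P) = -4 - 4*P)
K = -7/27 (K = -⅔ + (-11/(3*(-3)))/3 = -⅔ + (-11/(-9))/3 = -⅔ + (-11*(-⅑))/3 = -⅔ + (⅓)*(11/9) = -⅔ + 11/27 = -7/27 ≈ -0.25926)
K*(3 + w(-1))² = -7*(3 + (-4 - 4*(-1)))²/27 = -7*(3 + (-4 + 4))²/27 = -7*(3 + 0)²/27 = -7/27*3² = -7/27*9 = -7/3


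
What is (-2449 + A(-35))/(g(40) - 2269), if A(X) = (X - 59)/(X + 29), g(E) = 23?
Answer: 3650/3369 ≈ 1.0834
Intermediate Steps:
A(X) = (-59 + X)/(29 + X)
(-2449 + A(-35))/(g(40) - 2269) = (-2449 + (-59 - 35)/(29 - 35))/(23 - 2269) = (-2449 - 94/(-6))/(-2246) = (-2449 - 1/6*(-94))*(-1/2246) = (-2449 + 47/3)*(-1/2246) = -7300/3*(-1/2246) = 3650/3369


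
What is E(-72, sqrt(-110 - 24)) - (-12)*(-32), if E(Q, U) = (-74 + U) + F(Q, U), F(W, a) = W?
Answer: -530 + I*sqrt(134) ≈ -530.0 + 11.576*I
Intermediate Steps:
E(Q, U) = -74 + Q + U (E(Q, U) = (-74 + U) + Q = -74 + Q + U)
E(-72, sqrt(-110 - 24)) - (-12)*(-32) = (-74 - 72 + sqrt(-110 - 24)) - (-12)*(-32) = (-74 - 72 + sqrt(-134)) - 1*384 = (-74 - 72 + I*sqrt(134)) - 384 = (-146 + I*sqrt(134)) - 384 = -530 + I*sqrt(134)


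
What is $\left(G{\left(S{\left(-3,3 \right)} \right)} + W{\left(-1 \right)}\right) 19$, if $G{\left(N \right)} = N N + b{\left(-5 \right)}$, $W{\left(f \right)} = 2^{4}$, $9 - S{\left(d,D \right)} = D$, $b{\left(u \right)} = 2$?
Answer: $1026$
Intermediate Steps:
$S{\left(d,D \right)} = 9 - D$
$W{\left(f \right)} = 16$
$G{\left(N \right)} = 2 + N^{2}$ ($G{\left(N \right)} = N N + 2 = N^{2} + 2 = 2 + N^{2}$)
$\left(G{\left(S{\left(-3,3 \right)} \right)} + W{\left(-1 \right)}\right) 19 = \left(\left(2 + \left(9 - 3\right)^{2}\right) + 16\right) 19 = \left(\left(2 + 6^{2}\right) + 16\right) 19 = \left(\left(2 + 36\right) + 16\right) 19 = \left(38 + 16\right) 19 = 54 \cdot 19 = 1026$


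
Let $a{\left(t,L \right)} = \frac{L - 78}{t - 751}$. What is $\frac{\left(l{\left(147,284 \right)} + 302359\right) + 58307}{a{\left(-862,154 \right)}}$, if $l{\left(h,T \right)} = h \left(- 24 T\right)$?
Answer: $\frac{517197159}{38} \approx 1.361 \cdot 10^{7}$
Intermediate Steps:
$l{\left(h,T \right)} = - 24 T h$
$a{\left(t,L \right)} = \frac{-78 + L}{-751 + t}$
$\frac{\left(l{\left(147,284 \right)} + 302359\right) + 58307}{a{\left(-862,154 \right)}} = \frac{\left(\left(-24\right) 284 \cdot 147 + 302359\right) + 58307}{\frac{1}{-751 - 862} \left(-78 + 154\right)} = \frac{\left(-1001952 + 302359\right) + 58307}{\frac{1}{-1613} \cdot 76} = \frac{-699593 + 58307}{\left(- \frac{1}{1613}\right) 76} = - \frac{641286}{- \frac{76}{1613}} = \left(-641286\right) \left(- \frac{1613}{76}\right) = \frac{517197159}{38}$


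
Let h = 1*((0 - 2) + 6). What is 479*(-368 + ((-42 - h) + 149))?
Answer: -126935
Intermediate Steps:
h = 4 (h = 1*(-2 + 6) = 1*4 = 4)
479*(-368 + ((-42 - h) + 149)) = 479*(-368 + ((-42 - 1*4) + 149)) = 479*(-368 + ((-42 - 4) + 149)) = 479*(-368 + (-46 + 149)) = 479*(-368 + 103) = 479*(-265) = -126935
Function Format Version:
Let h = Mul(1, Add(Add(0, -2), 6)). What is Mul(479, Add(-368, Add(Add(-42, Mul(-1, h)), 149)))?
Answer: -126935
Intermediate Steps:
h = 4 (h = Mul(1, Add(-2, 6)) = Mul(1, 4) = 4)
Mul(479, Add(-368, Add(Add(-42, Mul(-1, h)), 149))) = Mul(479, Add(-368, Add(Add(-42, Mul(-1, 4)), 149))) = Mul(479, Add(-368, Add(Add(-42, -4), 149))) = Mul(479, Add(-368, Add(-46, 149))) = Mul(479, Add(-368, 103)) = Mul(479, -265) = -126935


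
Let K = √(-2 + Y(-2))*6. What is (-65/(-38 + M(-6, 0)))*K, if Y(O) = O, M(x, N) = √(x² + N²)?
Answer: 195*I/8 ≈ 24.375*I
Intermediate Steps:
M(x, N) = √(N² + x²)
K = 12*I (K = √(-2 - 2)*6 = √(-4)*6 = (2*I)*6 = 12*I ≈ 12.0*I)
(-65/(-38 + M(-6, 0)))*K = (-65/(-38 + √(0² + (-6)²)))*(12*I) = (-65/(-38 + √(0 + 36)))*(12*I) = (-65/(-38 + √36))*(12*I) = (-65/(-38 + 6))*(12*I) = (-65/(-32))*(12*I) = (-65*(-1/32))*(12*I) = 65*(12*I)/32 = 195*I/8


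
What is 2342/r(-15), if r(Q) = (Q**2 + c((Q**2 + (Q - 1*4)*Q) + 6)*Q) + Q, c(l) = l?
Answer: -1171/3765 ≈ -0.31102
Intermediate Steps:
r(Q) = Q + Q**2 + Q*(6 + Q**2 + Q*(-4 + Q)) (r(Q) = (Q**2 + ((Q**2 + (Q - 1*4)*Q) + 6)*Q) + Q = (Q**2 + ((Q**2 + (Q - 4)*Q) + 6)*Q) + Q = (Q**2 + ((Q**2 + (-4 + Q)*Q) + 6)*Q) + Q = (Q**2 + ((Q**2 + Q*(-4 + Q)) + 6)*Q) + Q = (Q**2 + (6 + Q**2 + Q*(-4 + Q))*Q) + Q = (Q**2 + Q*(6 + Q**2 + Q*(-4 + Q))) + Q = Q + Q**2 + Q*(6 + Q**2 + Q*(-4 + Q)))
2342/r(-15) = 2342/((-15*(7 - 3*(-15) + 2*(-15)**2))) = 2342/((-15*(7 + 45 + 2*225))) = 2342/((-15*(7 + 45 + 450))) = 2342/((-15*502)) = 2342/(-7530) = 2342*(-1/7530) = -1171/3765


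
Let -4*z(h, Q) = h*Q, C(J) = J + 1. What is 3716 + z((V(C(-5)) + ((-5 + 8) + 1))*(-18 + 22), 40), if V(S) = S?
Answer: 3716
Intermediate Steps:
C(J) = 1 + J
z(h, Q) = -Q*h/4 (z(h, Q) = -h*Q/4 = -Q*h/4)
3716 + z((V(C(-5)) + ((-5 + 8) + 1))*(-18 + 22), 40) = 3716 - ¼*40*((1 - 5) + ((-5 + 8) + 1))*(-18 + 22) = 3716 - ¼*40*(-4 + (3 + 1))*4 = 3716 - ¼*40*(-4 + 4)*4 = 3716 - ¼*40*0*4 = 3716 - ¼*40*0 = 3716 + 0 = 3716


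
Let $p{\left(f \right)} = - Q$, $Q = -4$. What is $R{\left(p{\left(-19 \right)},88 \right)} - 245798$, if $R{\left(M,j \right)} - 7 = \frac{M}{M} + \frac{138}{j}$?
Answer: $- \frac{10814691}{44} \approx -2.4579 \cdot 10^{5}$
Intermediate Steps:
$p{\left(f \right)} = 4$ ($p{\left(f \right)} = \left(-1\right) \left(-4\right) = 4$)
$R{\left(M,j \right)} = 8 + \frac{138}{j}$ ($R{\left(M,j \right)} = 7 + \left(\frac{M}{M} + \frac{138}{j}\right) = 7 + \left(1 + \frac{138}{j}\right) = 8 + \frac{138}{j}$)
$R{\left(p{\left(-19 \right)},88 \right)} - 245798 = \left(8 + \frac{138}{88}\right) - 245798 = \left(8 + 138 \cdot \frac{1}{88}\right) - 245798 = \left(8 + \frac{69}{44}\right) - 245798 = \frac{421}{44} - 245798 = - \frac{10814691}{44}$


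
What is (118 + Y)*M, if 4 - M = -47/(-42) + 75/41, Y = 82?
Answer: 181100/861 ≈ 210.34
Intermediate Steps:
M = 1811/1722 (M = 4 - (-47/(-42) + 75/41) = 4 - (-47*(-1/42) + 75*(1/41)) = 4 - (47/42 + 75/41) = 4 - 1*5077/1722 = 4 - 5077/1722 = 1811/1722 ≈ 1.0517)
(118 + Y)*M = (118 + 82)*(1811/1722) = 200*(1811/1722) = 181100/861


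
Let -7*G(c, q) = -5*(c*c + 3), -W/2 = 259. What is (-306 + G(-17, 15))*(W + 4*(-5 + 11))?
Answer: 336908/7 ≈ 48130.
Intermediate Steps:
W = -518 (W = -2*259 = -518)
G(c, q) = 15/7 + 5*c**2/7 (G(c, q) = -(-5)*(c*c + 3)/7 = -(-5)*(c**2 + 3)/7 = -(-5)*(3 + c**2)/7 = -(-15 - 5*c**2)/7 = 15/7 + 5*c**2/7)
(-306 + G(-17, 15))*(W + 4*(-5 + 11)) = (-306 + (15/7 + (5/7)*(-17)**2))*(-518 + 4*(-5 + 11)) = (-306 + (15/7 + (5/7)*289))*(-518 + 4*6) = (-306 + (15/7 + 1445/7))*(-518 + 24) = (-306 + 1460/7)*(-494) = -682/7*(-494) = 336908/7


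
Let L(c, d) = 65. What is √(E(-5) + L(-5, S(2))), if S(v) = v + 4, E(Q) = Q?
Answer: 2*√15 ≈ 7.7460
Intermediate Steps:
S(v) = 4 + v
√(E(-5) + L(-5, S(2))) = √(-5 + 65) = √60 = 2*√15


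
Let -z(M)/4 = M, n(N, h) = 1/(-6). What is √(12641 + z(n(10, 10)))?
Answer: 5*√4551/3 ≈ 112.44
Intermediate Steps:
n(N, h) = -⅙
z(M) = -4*M
√(12641 + z(n(10, 10))) = √(12641 - 4*(-⅙)) = √(12641 + ⅔) = √(37925/3) = 5*√4551/3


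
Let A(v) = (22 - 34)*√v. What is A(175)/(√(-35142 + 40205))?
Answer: -60*√35441/5063 ≈ -2.2310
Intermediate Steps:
A(v) = -12*√v
A(175)/(√(-35142 + 40205)) = (-60*√7)/(√(-35142 + 40205)) = (-60*√7)/(√5063) = (-60*√7)*(√5063/5063) = -60*√35441/5063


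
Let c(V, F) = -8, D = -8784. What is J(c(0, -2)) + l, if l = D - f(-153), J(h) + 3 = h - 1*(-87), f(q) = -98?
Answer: -8610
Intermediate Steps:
J(h) = 84 + h (J(h) = -3 + (h - 1*(-87)) = -3 + (h + 87) = -3 + (87 + h) = 84 + h)
l = -8686 (l = -8784 - 1*(-98) = -8784 + 98 = -8686)
J(c(0, -2)) + l = (84 - 8) - 8686 = 76 - 8686 = -8610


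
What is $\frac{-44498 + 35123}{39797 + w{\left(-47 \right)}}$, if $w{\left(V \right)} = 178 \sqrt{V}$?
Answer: $- \frac{124365625}{528430119} + \frac{556250 i \sqrt{47}}{528430119} \approx -0.23535 + 0.0072166 i$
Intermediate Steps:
$\frac{-44498 + 35123}{39797 + w{\left(-47 \right)}} = \frac{-44498 + 35123}{39797 + 178 \sqrt{-47}} = - \frac{9375}{39797 + 178 i \sqrt{47}}$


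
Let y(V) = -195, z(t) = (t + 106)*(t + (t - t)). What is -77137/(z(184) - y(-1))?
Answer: -77137/53555 ≈ -1.4403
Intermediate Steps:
z(t) = t*(106 + t) (z(t) = (106 + t)*(t + 0) = (106 + t)*t = t*(106 + t))
-77137/(z(184) - y(-1)) = -77137/(184*(106 + 184) - 1*(-195)) = -77137/(184*290 + 195) = -77137/(53360 + 195) = -77137/53555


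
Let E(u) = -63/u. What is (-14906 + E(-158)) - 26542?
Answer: -6548721/158 ≈ -41448.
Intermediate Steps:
(-14906 + E(-158)) - 26542 = (-14906 - 63/(-158)) - 26542 = (-14906 - 63*(-1/158)) - 26542 = (-14906 + 63/158) - 26542 = -2355085/158 - 26542 = -6548721/158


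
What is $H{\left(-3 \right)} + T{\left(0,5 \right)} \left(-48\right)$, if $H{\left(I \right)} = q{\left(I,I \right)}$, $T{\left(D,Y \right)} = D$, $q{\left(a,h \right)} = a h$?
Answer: $9$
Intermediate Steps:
$H{\left(I \right)} = I^{2}$ ($H{\left(I \right)} = I I = I^{2}$)
$H{\left(-3 \right)} + T{\left(0,5 \right)} \left(-48\right) = \left(-3\right)^{2} + 0 \left(-48\right) = 9 + 0 = 9$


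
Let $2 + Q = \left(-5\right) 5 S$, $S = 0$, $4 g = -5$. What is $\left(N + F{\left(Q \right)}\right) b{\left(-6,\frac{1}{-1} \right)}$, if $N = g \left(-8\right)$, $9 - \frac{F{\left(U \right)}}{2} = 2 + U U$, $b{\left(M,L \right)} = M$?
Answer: $-96$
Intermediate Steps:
$g = - \frac{5}{4}$ ($g = \frac{1}{4} \left(-5\right) = - \frac{5}{4} \approx -1.25$)
$Q = -2$ ($Q = -2 + \left(-5\right) 5 \cdot 0 = -2 - 0 = -2 + 0 = -2$)
$F{\left(U \right)} = 14 - 2 U^{2}$ ($F{\left(U \right)} = 18 - 2 \left(2 + U U\right) = 18 - 2 \left(2 + U^{2}\right) = 18 - \left(4 + 2 U^{2}\right) = 14 - 2 U^{2}$)
$N = 10$ ($N = \left(- \frac{5}{4}\right) \left(-8\right) = 10$)
$\left(N + F{\left(Q \right)}\right) b{\left(-6,\frac{1}{-1} \right)} = \left(10 + \left(14 - 2 \left(-2\right)^{2}\right)\right) \left(-6\right) = \left(10 + \left(14 - 8\right)\right) \left(-6\right) = \left(10 + 6\right) \left(-6\right) = 16 \left(-6\right) = -96$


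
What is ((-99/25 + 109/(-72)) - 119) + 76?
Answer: -87253/1800 ≈ -48.474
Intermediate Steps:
((-99/25 + 109/(-72)) - 119) + 76 = ((-99*1/25 + 109*(-1/72)) - 119) + 76 = ((-99/25 - 109/72) - 119) + 76 = (-9853/1800 - 119) + 76 = -224053/1800 + 76 = -87253/1800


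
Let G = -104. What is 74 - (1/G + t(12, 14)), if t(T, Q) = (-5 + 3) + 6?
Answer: 7281/104 ≈ 70.010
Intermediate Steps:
t(T, Q) = 4 (t(T, Q) = -2 + 6 = 4)
74 - (1/G + t(12, 14)) = 74 - (1/(-104) + 4) = 74 - (-1/104 + 4) = 74 - 1*415/104 = 74 - 415/104 = 7281/104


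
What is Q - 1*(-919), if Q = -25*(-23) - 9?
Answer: 1485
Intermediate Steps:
Q = 566 (Q = 575 - 9 = 566)
Q - 1*(-919) = 566 - 1*(-919) = 566 + 919 = 1485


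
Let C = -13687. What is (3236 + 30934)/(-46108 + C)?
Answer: -6834/11959 ≈ -0.57145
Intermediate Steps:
(3236 + 30934)/(-46108 + C) = (3236 + 30934)/(-46108 - 13687) = 34170/(-59795) = 34170*(-1/59795) = -6834/11959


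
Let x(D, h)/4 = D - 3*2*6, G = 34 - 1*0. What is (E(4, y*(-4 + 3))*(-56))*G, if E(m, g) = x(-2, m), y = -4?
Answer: 289408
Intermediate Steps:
G = 34 (G = 34 + 0 = 34)
x(D, h) = -144 + 4*D (x(D, h) = 4*(D - 3*2*6) = 4*(D - 6*6) = 4*(D - 1*36) = 4*(D - 36) = 4*(-36 + D) = -144 + 4*D)
E(m, g) = -152 (E(m, g) = -144 + 4*(-2) = -144 - 8 = -152)
(E(4, y*(-4 + 3))*(-56))*G = -152*(-56)*34 = 8512*34 = 289408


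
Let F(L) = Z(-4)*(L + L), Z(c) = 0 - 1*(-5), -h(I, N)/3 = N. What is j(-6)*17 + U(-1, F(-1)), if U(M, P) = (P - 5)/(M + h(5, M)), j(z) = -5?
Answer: -185/2 ≈ -92.500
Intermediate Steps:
h(I, N) = -3*N
Z(c) = 5 (Z(c) = 0 + 5 = 5)
F(L) = 10*L (F(L) = 5*(L + L) = 5*(2*L) = 10*L)
U(M, P) = -(-5 + P)/(2*M) (U(M, P) = (P - 5)/(M - 3*M) = (-5 + P)/((-2*M)) = (-5 + P)*(-1/(2*M)) = -(-5 + P)/(2*M))
j(-6)*17 + U(-1, F(-1)) = -5*17 + (½)*(5 - 10*(-1))/(-1) = -85 + (½)*(-1)*(5 - 1*(-10)) = -85 + (½)*(-1)*(5 + 10) = -85 + (½)*(-1)*15 = -85 - 15/2 = -185/2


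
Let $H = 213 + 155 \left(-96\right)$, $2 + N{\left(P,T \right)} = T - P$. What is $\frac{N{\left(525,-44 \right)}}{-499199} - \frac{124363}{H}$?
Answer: $\frac{62090260094}{7321751733} \approx 8.4802$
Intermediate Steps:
$N{\left(P,T \right)} = -2 + T - P$ ($N{\left(P,T \right)} = -2 - \left(P - T\right) = -2 + T - P$)
$H = -14667$ ($H = 213 - 14880 = -14667$)
$\frac{N{\left(525,-44 \right)}}{-499199} - \frac{124363}{H} = \frac{-2 - 44 - 525}{-499199} - \frac{124363}{-14667} = \left(-2 - 44 - 525\right) \left(- \frac{1}{499199}\right) - - \frac{124363}{14667} = \left(-571\right) \left(- \frac{1}{499199}\right) + \frac{124363}{14667} = \frac{571}{499199} + \frac{124363}{14667} = \frac{62090260094}{7321751733}$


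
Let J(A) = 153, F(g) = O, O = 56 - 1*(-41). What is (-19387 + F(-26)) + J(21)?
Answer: -19137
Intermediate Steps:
O = 97 (O = 56 + 41 = 97)
F(g) = 97
(-19387 + F(-26)) + J(21) = (-19387 + 97) + 153 = -19290 + 153 = -19137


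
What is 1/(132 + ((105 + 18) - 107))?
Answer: 1/148 ≈ 0.0067568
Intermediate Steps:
1/(132 + ((105 + 18) - 107)) = 1/(132 + (123 - 107)) = 1/(132 + 16) = 1/148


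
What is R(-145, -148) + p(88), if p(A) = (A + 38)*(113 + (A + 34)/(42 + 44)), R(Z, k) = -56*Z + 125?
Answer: 974455/43 ≈ 22662.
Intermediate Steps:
R(Z, k) = 125 - 56*Z
p(A) = (38 + A)*(4876/43 + A/86) (p(A) = (38 + A)*(113 + (34 + A)/86) = (38 + A)*(113 + (34 + A)*(1/86)) = (38 + A)*(113 + (17/43 + A/86)) = (38 + A)*(4876/43 + A/86))
R(-145, -148) + p(88) = (125 - 56*(-145)) + (185288/43 + (1/86)*88² + (4895/43)*88) = (125 + 8120) + (185288/43 + (1/86)*7744 + 430760/43) = 8245 + (185288/43 + 3872/43 + 430760/43) = 8245 + 619920/43 = 974455/43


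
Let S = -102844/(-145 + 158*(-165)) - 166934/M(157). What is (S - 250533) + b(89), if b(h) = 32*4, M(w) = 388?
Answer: -182236478317/726530 ≈ -2.5083e+5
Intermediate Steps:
S = -309733667/726530 (S = -102844/(-145 + 158*(-165)) - 166934/388 = -102844/(-145 - 26070) - 166934*1/388 = -102844/(-26215) - 83467/194 = -102844*(-1/26215) - 83467/194 = 14692/3745 - 83467/194 = -309733667/726530 ≈ -426.32)
b(h) = 128
(S - 250533) + b(89) = (-309733667/726530 - 250533) + 128 = -182329474157/726530 + 128 = -182236478317/726530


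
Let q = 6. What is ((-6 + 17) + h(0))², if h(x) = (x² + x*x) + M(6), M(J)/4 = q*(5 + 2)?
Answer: 32041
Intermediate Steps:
M(J) = 168 (M(J) = 4*(6*(5 + 2)) = 4*(6*7) = 4*42 = 168)
h(x) = 168 + 2*x² (h(x) = (x² + x*x) + 168 = (x² + x²) + 168 = 2*x² + 168 = 168 + 2*x²)
((-6 + 17) + h(0))² = ((-6 + 17) + (168 + 2*0²))² = (11 + (168 + 2*0))² = (11 + (168 + 0))² = (11 + 168)² = 179² = 32041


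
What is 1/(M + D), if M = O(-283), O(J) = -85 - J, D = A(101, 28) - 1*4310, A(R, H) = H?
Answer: -1/4084 ≈ -0.00024486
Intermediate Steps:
D = -4282 (D = 28 - 1*4310 = 28 - 4310 = -4282)
M = 198 (M = -85 - 1*(-283) = -85 + 283 = 198)
1/(M + D) = 1/(198 - 4282) = 1/(-4084) = -1/4084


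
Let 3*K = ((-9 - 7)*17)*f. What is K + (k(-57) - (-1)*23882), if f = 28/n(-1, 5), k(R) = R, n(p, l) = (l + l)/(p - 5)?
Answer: 126741/5 ≈ 25348.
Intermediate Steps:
n(p, l) = 2*l/(-5 + p) (n(p, l) = (2*l)/(-5 + p) = 2*l/(-5 + p))
f = -84/5 (f = 28/((2*5/(-5 - 1))) = 28/((2*5/(-6))) = 28/((2*5*(-⅙))) = 28/(-5/3) = 28*(-⅗) = -84/5 ≈ -16.800)
K = 7616/5 (K = (((-9 - 7)*17)*(-84/5))/3 = (-16*17*(-84/5))/3 = (-272*(-84/5))/3 = (⅓)*(22848/5) = 7616/5 ≈ 1523.2)
K + (k(-57) - (-1)*23882) = 7616/5 + (-57 - (-1)*23882) = 7616/5 + (-57 - 1*(-23882)) = 7616/5 + (-57 + 23882) = 7616/5 + 23825 = 126741/5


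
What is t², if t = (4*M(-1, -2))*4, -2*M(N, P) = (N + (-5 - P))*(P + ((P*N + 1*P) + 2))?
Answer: 0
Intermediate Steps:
M(N, P) = -(-5 + N - P)*(2 + 2*P + N*P)/2 (M(N, P) = -(N + (-5 - P))*(P + ((P*N + 1*P) + 2))/2 = -(-5 + N - P)*(P + ((N*P + P) + 2))/2 = -(-5 + N - P)*(P + ((P + N*P) + 2))/2 = -(-5 + N - P)*(P + (2 + P + N*P))/2 = -(-5 + N - P)*(2 + 2*P + N*P)/2)
t = 0 (t = (4*(5 + (-2)² - 1*(-1) + 6*(-2) + (½)*(-1)*(-2)² - ½*(-2)*(-1)² + (3/2)*(-1)*(-2)))*4 = (4*(5 + 4 + 1 - 12 + (½)*(-1)*4 - ½*(-2)*1 + 3))*4 = (4*(5 + 4 + 1 - 12 - 2 + 1 + 3))*4 = (4*0)*4 = 0*4 = 0)
t² = 0² = 0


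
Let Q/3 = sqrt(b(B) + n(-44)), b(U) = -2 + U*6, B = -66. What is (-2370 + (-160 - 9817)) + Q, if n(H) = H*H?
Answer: -12347 + 3*sqrt(1538) ≈ -12229.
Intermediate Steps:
n(H) = H**2
b(U) = -2 + 6*U
Q = 3*sqrt(1538) (Q = 3*sqrt((-2 + 6*(-66)) + (-44)**2) = 3*sqrt((-2 - 396) + 1936) = 3*sqrt(-398 + 1936) = 3*sqrt(1538) ≈ 117.65)
(-2370 + (-160 - 9817)) + Q = (-2370 + (-160 - 9817)) + 3*sqrt(1538) = (-2370 - 9977) + 3*sqrt(1538) = -12347 + 3*sqrt(1538)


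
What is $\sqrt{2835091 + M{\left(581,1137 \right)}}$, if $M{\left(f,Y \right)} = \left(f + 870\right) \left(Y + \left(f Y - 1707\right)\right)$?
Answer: $2 \sqrt{240133567} \approx 30993.0$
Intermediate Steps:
$M{\left(f,Y \right)} = \left(870 + f\right) \left(-1707 + Y + Y f\right)$ ($M{\left(f,Y \right)} = \left(870 + f\right) \left(Y + \left(Y f - 1707\right)\right) = \left(870 + f\right) \left(Y + \left(-1707 + Y f\right)\right) = \left(870 + f\right) \left(-1707 + Y + Y f\right)$)
$\sqrt{2835091 + M{\left(581,1137 \right)}} = \sqrt{2835091 + \left(-1485090 - 991767 + 870 \cdot 1137 + 1137 \cdot 581^{2} + 871 \cdot 1137 \cdot 581\right)} = \sqrt{2835091 + \left(-1485090 - 991767 + 989190 + 1137 \cdot 337561 + 575379987\right)} = \sqrt{2835091 + \left(-1485090 - 991767 + 989190 + 383806857 + 575379987\right)} = \sqrt{2835091 + 957699177} = \sqrt{960534268} = 2 \sqrt{240133567}$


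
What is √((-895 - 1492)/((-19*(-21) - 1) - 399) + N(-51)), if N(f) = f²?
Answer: 2*√1247 ≈ 70.626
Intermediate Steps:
√((-895 - 1492)/((-19*(-21) - 1) - 399) + N(-51)) = √((-895 - 1492)/((-19*(-21) - 1) - 399) + (-51)²) = √(-2387/((399 - 1) - 399) + 2601) = √(-2387/(398 - 399) + 2601) = √(-2387/(-1) + 2601) = √(-2387*(-1) + 2601) = √(2387 + 2601) = √4988 = 2*√1247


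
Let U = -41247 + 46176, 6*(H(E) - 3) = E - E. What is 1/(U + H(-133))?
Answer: 1/4932 ≈ 0.00020276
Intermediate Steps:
H(E) = 3 (H(E) = 3 + (E - E)/6 = 3 + (⅙)*0 = 3 + 0 = 3)
U = 4929
1/(U + H(-133)) = 1/(4929 + 3) = 1/4932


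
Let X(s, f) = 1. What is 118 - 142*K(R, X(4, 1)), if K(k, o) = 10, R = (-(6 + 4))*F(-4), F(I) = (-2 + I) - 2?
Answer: -1302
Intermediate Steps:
F(I) = -4 + I
R = 80 (R = (-(6 + 4))*(-4 - 4) = -1*10*(-8) = -10*(-8) = 80)
118 - 142*K(R, X(4, 1)) = 118 - 142*10 = 118 - 1420 = -1302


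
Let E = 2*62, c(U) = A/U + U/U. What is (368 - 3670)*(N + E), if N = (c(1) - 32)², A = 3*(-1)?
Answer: -4226560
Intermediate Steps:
A = -3
c(U) = 1 - 3/U (c(U) = -3/U + U/U = -3/U + 1 = 1 - 3/U)
E = 124
N = 1156 (N = ((-3 + 1)/1 - 32)² = (1*(-2) - 32)² = (-2 - 32)² = (-34)² = 1156)
(368 - 3670)*(N + E) = (368 - 3670)*(1156 + 124) = -3302*1280 = -4226560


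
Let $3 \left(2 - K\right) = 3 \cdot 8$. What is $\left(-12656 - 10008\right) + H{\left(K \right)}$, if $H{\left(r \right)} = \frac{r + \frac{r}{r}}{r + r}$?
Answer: $- \frac{271963}{12} \approx -22664.0$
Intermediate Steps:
$K = -6$ ($K = 2 - \frac{3 \cdot 8}{3} = 2 - 8 = -6$)
$H{\left(r \right)} = \frac{1 + r}{2 r}$ ($H{\left(r \right)} = \frac{r + 1}{2 r} = \left(1 + r\right) \frac{1}{2 r} = \frac{1 + r}{2 r}$)
$\left(-12656 - 10008\right) + H{\left(K \right)} = \left(-12656 - 10008\right) + \frac{1 - 6}{2 \left(-6\right)} = -22664 + \frac{1}{2} \left(- \frac{1}{6}\right) \left(-5\right) = -22664 + \frac{5}{12} = - \frac{271963}{12}$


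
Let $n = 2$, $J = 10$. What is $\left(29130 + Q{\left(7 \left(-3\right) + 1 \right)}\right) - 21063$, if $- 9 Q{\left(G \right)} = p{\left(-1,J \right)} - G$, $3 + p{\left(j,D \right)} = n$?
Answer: $\frac{72584}{9} \approx 8064.9$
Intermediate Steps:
$p{\left(j,D \right)} = -1$ ($p{\left(j,D \right)} = -3 + 2 = -1$)
$Q{\left(G \right)} = \frac{1}{9} + \frac{G}{9}$ ($Q{\left(G \right)} = - \frac{-1 - G}{9} = \frac{1}{9} + \frac{G}{9}$)
$\left(29130 + Q{\left(7 \left(-3\right) + 1 \right)}\right) - 21063 = \left(29130 + \left(\frac{1}{9} + \frac{7 \left(-3\right) + 1}{9}\right)\right) - 21063 = \left(29130 + \left(\frac{1}{9} + \frac{-21 + 1}{9}\right)\right) - 21063 = \left(29130 + \left(\frac{1}{9} + \frac{1}{9} \left(-20\right)\right)\right) - 21063 = \left(29130 + \left(\frac{1}{9} - \frac{20}{9}\right)\right) - 21063 = \left(29130 - \frac{19}{9}\right) - 21063 = \frac{262151}{9} - 21063 = \frac{72584}{9}$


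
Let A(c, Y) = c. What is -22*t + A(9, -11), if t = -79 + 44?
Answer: 779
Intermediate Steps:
t = -35
-22*t + A(9, -11) = -22*(-35) + 9 = 770 + 9 = 779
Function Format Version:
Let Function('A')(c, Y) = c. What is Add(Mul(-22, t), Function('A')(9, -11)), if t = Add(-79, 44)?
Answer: 779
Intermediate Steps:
t = -35
Add(Mul(-22, t), Function('A')(9, -11)) = Add(Mul(-22, -35), 9) = Add(770, 9) = 779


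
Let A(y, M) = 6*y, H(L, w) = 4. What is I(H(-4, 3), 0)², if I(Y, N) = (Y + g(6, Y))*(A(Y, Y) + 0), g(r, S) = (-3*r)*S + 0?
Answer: 2663424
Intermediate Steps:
g(r, S) = -3*S*r (g(r, S) = -3*S*r + 0 = -3*S*r)
I(Y, N) = -102*Y² (I(Y, N) = (Y - 3*Y*6)*(6*Y + 0) = (Y - 18*Y)*(6*Y) = (-17*Y)*(6*Y) = -102*Y²)
I(H(-4, 3), 0)² = (-102*4²)² = (-102*16)² = (-1632)² = 2663424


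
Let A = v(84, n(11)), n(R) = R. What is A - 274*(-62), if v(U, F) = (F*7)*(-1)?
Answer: 16911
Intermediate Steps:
v(U, F) = -7*F (v(U, F) = (7*F)*(-1) = -7*F)
A = -77 (A = -7*11 = -77)
A - 274*(-62) = -77 - 274*(-62) = -77 + 16988 = 16911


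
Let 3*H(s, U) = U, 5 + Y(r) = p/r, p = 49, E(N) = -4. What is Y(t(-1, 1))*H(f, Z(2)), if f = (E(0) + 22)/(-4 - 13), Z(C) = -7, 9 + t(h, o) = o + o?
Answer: 28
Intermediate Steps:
t(h, o) = -9 + 2*o (t(h, o) = -9 + (o + o) = -9 + 2*o)
Y(r) = -5 + 49/r
f = -18/17 (f = (-4 + 22)/(-4 - 13) = 18/(-17) = 18*(-1/17) = -18/17 ≈ -1.0588)
H(s, U) = U/3
Y(t(-1, 1))*H(f, Z(2)) = (-5 + 49/(-9 + 2*1))*((⅓)*(-7)) = (-5 + 49/(-9 + 2))*(-7/3) = (-5 + 49/(-7))*(-7/3) = (-5 + 49*(-⅐))*(-7/3) = (-5 - 7)*(-7/3) = -12*(-7/3) = 28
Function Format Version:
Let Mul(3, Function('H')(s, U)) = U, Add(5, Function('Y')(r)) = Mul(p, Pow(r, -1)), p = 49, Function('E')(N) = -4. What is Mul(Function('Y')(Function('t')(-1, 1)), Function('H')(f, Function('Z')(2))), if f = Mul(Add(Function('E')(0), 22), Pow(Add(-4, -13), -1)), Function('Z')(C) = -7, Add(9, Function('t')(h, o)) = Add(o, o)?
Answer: 28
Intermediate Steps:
Function('t')(h, o) = Add(-9, Mul(2, o)) (Function('t')(h, o) = Add(-9, Add(o, o)) = Add(-9, Mul(2, o)))
Function('Y')(r) = Add(-5, Mul(49, Pow(r, -1)))
f = Rational(-18, 17) (f = Mul(Add(-4, 22), Pow(Add(-4, -13), -1)) = Mul(18, Pow(-17, -1)) = Mul(18, Rational(-1, 17)) = Rational(-18, 17) ≈ -1.0588)
Function('H')(s, U) = Mul(Rational(1, 3), U)
Mul(Function('Y')(Function('t')(-1, 1)), Function('H')(f, Function('Z')(2))) = Mul(Add(-5, Mul(49, Pow(Add(-9, Mul(2, 1)), -1))), Mul(Rational(1, 3), -7)) = Mul(Add(-5, Mul(49, Pow(Add(-9, 2), -1))), Rational(-7, 3)) = Mul(Add(-5, Mul(49, Pow(-7, -1))), Rational(-7, 3)) = Mul(Add(-5, Mul(49, Rational(-1, 7))), Rational(-7, 3)) = Mul(Add(-5, -7), Rational(-7, 3)) = Mul(-12, Rational(-7, 3)) = 28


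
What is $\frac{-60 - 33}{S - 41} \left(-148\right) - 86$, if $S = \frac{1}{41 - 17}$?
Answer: $- \frac{414874}{983} \approx -422.05$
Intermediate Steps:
$S = \frac{1}{24} \approx 0.041667$
$\frac{-60 - 33}{S - 41} \left(-148\right) - 86 = \frac{-60 - 33}{\frac{1}{24} - 41} \left(-148\right) - 86 = - \frac{93}{- \frac{983}{24}} \left(-148\right) - 86 = \left(-93\right) \left(- \frac{24}{983}\right) \left(-148\right) - 86 = \frac{2232}{983} \left(-148\right) - 86 = - \frac{330336}{983} - 86 = - \frac{414874}{983}$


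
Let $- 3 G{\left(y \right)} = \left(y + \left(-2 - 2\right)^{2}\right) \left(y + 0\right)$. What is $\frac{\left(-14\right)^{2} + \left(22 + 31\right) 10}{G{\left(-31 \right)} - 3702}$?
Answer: $- \frac{726}{3857} \approx -0.18823$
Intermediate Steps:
$G{\left(y \right)} = - \frac{y \left(16 + y\right)}{3}$ ($G{\left(y \right)} = - \frac{\left(y + \left(-2 - 2\right)^{2}\right) \left(y + 0\right)}{3} = - \frac{\left(y + \left(-4\right)^{2}\right) y}{3} = - \frac{\left(y + 16\right) y}{3} = - \frac{\left(16 + y\right) y}{3} = - \frac{y \left(16 + y\right)}{3}$)
$\frac{\left(-14\right)^{2} + \left(22 + 31\right) 10}{G{\left(-31 \right)} - 3702} = \frac{\left(-14\right)^{2} + \left(22 + 31\right) 10}{\left(- \frac{1}{3}\right) \left(-31\right) \left(16 - 31\right) - 3702} = \frac{196 + 53 \cdot 10}{\left(- \frac{1}{3}\right) \left(-31\right) \left(-15\right) - 3702} = \frac{196 + 530}{-155 - 3702} = \frac{726}{-3857} = 726 \left(- \frac{1}{3857}\right) = - \frac{726}{3857}$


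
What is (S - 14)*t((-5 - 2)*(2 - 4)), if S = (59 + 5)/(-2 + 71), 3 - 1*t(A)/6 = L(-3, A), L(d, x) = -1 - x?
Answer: -32472/23 ≈ -1411.8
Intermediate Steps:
t(A) = 24 + 6*A (t(A) = 18 - 6*(-1 - A) = 18 + (6 + 6*A) = 24 + 6*A)
S = 64/69 ≈ 0.92754
(S - 14)*t((-5 - 2)*(2 - 4)) = (64/69 - 14)*(24 + 6*((-5 - 2)*(2 - 4))) = -902*(24 + 6*(-7*(-2)))/69 = -902*(24 + 6*14)/69 = -902*(24 + 84)/69 = -902/69*108 = -32472/23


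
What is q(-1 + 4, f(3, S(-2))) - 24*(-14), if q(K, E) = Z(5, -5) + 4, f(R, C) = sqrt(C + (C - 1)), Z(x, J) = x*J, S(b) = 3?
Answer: 315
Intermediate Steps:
Z(x, J) = J*x
f(R, C) = sqrt(-1 + 2*C) (f(R, C) = sqrt(C + (-1 + C)) = sqrt(-1 + 2*C))
q(K, E) = -21 (q(K, E) = -5*5 + 4 = -25 + 4 = -21)
q(-1 + 4, f(3, S(-2))) - 24*(-14) = -21 - 24*(-14) = -21 + 336 = 315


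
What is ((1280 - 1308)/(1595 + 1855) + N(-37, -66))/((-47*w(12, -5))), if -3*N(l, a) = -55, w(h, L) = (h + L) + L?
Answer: -10537/54050 ≈ -0.19495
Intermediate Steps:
w(h, L) = h + 2*L (w(h, L) = (L + h) + L = h + 2*L)
N(l, a) = 55/3 (N(l, a) = -⅓*(-55) = 55/3)
((1280 - 1308)/(1595 + 1855) + N(-37, -66))/((-47*w(12, -5))) = ((1280 - 1308)/(1595 + 1855) + 55/3)/((-47*(12 + 2*(-5)))) = (-28/3450 + 55/3)/((-47*(12 - 10))) = (-28*1/3450 + 55/3)/((-47*2)) = (-14/1725 + 55/3)/(-94) = (10537/575)*(-1/94) = -10537/54050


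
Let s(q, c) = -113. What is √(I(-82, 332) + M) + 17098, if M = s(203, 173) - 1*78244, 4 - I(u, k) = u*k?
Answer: 17098 + 3*I*√5681 ≈ 17098.0 + 226.12*I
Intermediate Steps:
I(u, k) = 4 - k*u (I(u, k) = 4 - u*k = 4 - k*u)
M = -78357 (M = -113 - 1*78244 = -113 - 78244 = -78357)
√(I(-82, 332) + M) + 17098 = √((4 - 1*332*(-82)) - 78357) + 17098 = √((4 + 27224) - 78357) + 17098 = √(27228 - 78357) + 17098 = √(-51129) + 17098 = 3*I*√5681 + 17098 = 17098 + 3*I*√5681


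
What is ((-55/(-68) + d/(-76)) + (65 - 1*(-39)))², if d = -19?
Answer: 3189796/289 ≈ 11037.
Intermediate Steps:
((-55/(-68) + d/(-76)) + (65 - 1*(-39)))² = ((-55/(-68) - 19/(-76)) + (65 - 1*(-39)))² = ((-55*(-1/68) - 19*(-1/76)) + (65 + 39))² = ((55/68 + ¼) + 104)² = (18/17 + 104)² = (1786/17)² = 3189796/289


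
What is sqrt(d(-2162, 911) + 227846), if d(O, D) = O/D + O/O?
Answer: sqrt(189093040505)/911 ≈ 477.33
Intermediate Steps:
d(O, D) = 1 + O/D (d(O, D) = O/D + 1 = 1 + O/D)
sqrt(d(-2162, 911) + 227846) = sqrt((911 - 2162)/911 + 227846) = sqrt((1/911)*(-1251) + 227846) = sqrt(-1251/911 + 227846) = sqrt(207566455/911) = sqrt(189093040505)/911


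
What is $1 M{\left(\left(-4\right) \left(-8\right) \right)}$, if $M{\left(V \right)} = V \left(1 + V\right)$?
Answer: $1056$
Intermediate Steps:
$1 M{\left(\left(-4\right) \left(-8\right) \right)} = 1 \left(-4\right) \left(-8\right) \left(1 - -32\right) = 1 \cdot 32 \left(1 + 32\right) = 1 \cdot 32 \cdot 33 = 1 \cdot 1056 = 1056$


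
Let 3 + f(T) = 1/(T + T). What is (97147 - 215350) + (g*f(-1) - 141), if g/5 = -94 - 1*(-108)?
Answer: -118589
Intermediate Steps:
f(T) = -3 + 1/(2*T) (f(T) = -3 + 1/(T + T) = -3 + 1/(2*T))
g = 70 (g = 5*(-94 - 1*(-108)) = 5*(-94 + 108) = 5*14 = 70)
(97147 - 215350) + (g*f(-1) - 141) = (97147 - 215350) + (70*(-3 + (½)/(-1)) - 141) = -118203 + (70*(-3 + (½)*(-1)) - 141) = -118203 + (70*(-3 - ½) - 141) = -118203 + (70*(-7/2) - 141) = -118203 + (-245 - 141) = -118203 - 386 = -118589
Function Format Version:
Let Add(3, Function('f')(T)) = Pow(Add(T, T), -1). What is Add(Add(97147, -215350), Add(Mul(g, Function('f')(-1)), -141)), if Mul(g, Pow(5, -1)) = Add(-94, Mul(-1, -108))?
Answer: -118589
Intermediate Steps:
Function('f')(T) = Add(-3, Mul(Rational(1, 2), Pow(T, -1))) (Function('f')(T) = Add(-3, Pow(Add(T, T), -1)) = Add(-3, Pow(Mul(2, T), -1)) = Add(-3, Mul(Rational(1, 2), Pow(T, -1))))
g = 70 (g = Mul(5, Add(-94, Mul(-1, -108))) = Mul(5, Add(-94, 108)) = Mul(5, 14) = 70)
Add(Add(97147, -215350), Add(Mul(g, Function('f')(-1)), -141)) = Add(Add(97147, -215350), Add(Mul(70, Add(-3, Mul(Rational(1, 2), Pow(-1, -1)))), -141)) = Add(-118203, Add(Mul(70, Add(-3, Mul(Rational(1, 2), -1))), -141)) = Add(-118203, Add(Mul(70, Add(-3, Rational(-1, 2))), -141)) = Add(-118203, Add(Mul(70, Rational(-7, 2)), -141)) = Add(-118203, Add(-245, -141)) = Add(-118203, -386) = -118589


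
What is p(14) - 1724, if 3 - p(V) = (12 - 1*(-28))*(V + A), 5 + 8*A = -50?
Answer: -2006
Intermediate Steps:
A = -55/8 (A = -5/8 + (1/8)*(-50) = -5/8 - 25/4 = -55/8 ≈ -6.8750)
p(V) = 278 - 40*V (p(V) = 3 - (12 - 1*(-28))*(V - 55/8) = 3 - (12 + 28)*(-55/8 + V) = 3 - 40*(-55/8 + V) = 3 - (-275 + 40*V) = 3 + (275 - 40*V) = 278 - 40*V)
p(14) - 1724 = (278 - 40*14) - 1724 = (278 - 560) - 1724 = -282 - 1724 = -2006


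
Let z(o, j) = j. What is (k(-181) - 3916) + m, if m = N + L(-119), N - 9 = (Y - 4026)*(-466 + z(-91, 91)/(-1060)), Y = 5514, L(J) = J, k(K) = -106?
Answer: -184881952/265 ≈ -6.9767e+5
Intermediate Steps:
N = -183784587/265 (N = 9 + (5514 - 4026)*(-466 + 91/(-1060)) = 9 + 1488*(-466 + 91*(-1/1060)) = 9 + 1488*(-466 - 91/1060) = 9 + 1488*(-494051/1060) = 9 - 183786972/265 = -183784587/265 ≈ -6.9353e+5)
m = -183816122/265 (m = -183784587/265 - 119 = -183816122/265 ≈ -6.9365e+5)
(k(-181) - 3916) + m = (-106 - 3916) - 183816122/265 = -4022 - 183816122/265 = -184881952/265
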